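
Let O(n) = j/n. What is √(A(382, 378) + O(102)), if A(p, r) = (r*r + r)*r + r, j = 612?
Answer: 2*√13538355 ≈ 7358.9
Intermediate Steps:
O(n) = 612/n
A(p, r) = r + r*(r + r²) (A(p, r) = (r² + r)*r + r = (r + r²)*r + r = r*(r + r²) + r = r + r*(r + r²))
√(A(382, 378) + O(102)) = √(378*(1 + 378 + 378²) + 612/102) = √(378*(1 + 378 + 142884) + 612*(1/102)) = √(378*143263 + 6) = √(54153414 + 6) = √54153420 = 2*√13538355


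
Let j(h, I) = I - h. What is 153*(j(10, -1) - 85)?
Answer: -14688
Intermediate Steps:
153*(j(10, -1) - 85) = 153*((-1 - 1*10) - 85) = 153*((-1 - 10) - 85) = 153*(-11 - 85) = 153*(-96) = -14688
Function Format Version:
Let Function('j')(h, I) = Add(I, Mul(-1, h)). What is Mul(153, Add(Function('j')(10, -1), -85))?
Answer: -14688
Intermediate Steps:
Mul(153, Add(Function('j')(10, -1), -85)) = Mul(153, Add(Add(-1, Mul(-1, 10)), -85)) = Mul(153, Add(Add(-1, -10), -85)) = Mul(153, Add(-11, -85)) = Mul(153, -96) = -14688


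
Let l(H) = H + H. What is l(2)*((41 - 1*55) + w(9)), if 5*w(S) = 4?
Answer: -264/5 ≈ -52.800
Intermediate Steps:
w(S) = ⅘ (w(S) = (⅕)*4 = ⅘)
l(H) = 2*H
l(2)*((41 - 1*55) + w(9)) = (2*2)*((41 - 1*55) + ⅘) = 4*((41 - 55) + ⅘) = 4*(-14 + ⅘) = 4*(-66/5) = -264/5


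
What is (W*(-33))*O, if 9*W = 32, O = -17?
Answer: 5984/3 ≈ 1994.7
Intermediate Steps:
W = 32/9 (W = (1/9)*32 = 32/9 ≈ 3.5556)
(W*(-33))*O = ((32/9)*(-33))*(-17) = -352/3*(-17) = 5984/3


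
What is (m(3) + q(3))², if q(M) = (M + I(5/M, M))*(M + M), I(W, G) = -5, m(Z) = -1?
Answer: 169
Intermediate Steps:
q(M) = 2*M*(-5 + M) (q(M) = (M - 5)*(M + M) = (-5 + M)*(2*M) = 2*M*(-5 + M))
(m(3) + q(3))² = (-1 + 2*3*(-5 + 3))² = (-1 + 2*3*(-2))² = (-1 - 12)² = (-13)² = 169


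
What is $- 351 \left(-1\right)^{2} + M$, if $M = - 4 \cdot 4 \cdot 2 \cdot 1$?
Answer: $-383$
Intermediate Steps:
$M = -32$ ($M = \left(-4\right) 8 \cdot 1 = \left(-32\right) 1 = -32$)
$- 351 \left(-1\right)^{2} + M = - 351 \left(-1\right)^{2} - 32 = \left(-351\right) 1 - 32 = -351 - 32 = -383$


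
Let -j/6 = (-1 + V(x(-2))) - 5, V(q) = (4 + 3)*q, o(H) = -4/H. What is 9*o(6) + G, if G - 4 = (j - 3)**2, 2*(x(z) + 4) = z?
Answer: 59047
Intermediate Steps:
x(z) = -4 + z/2
V(q) = 7*q
j = 246 (j = -6*((-1 + 7*(-4 + (1/2)*(-2))) - 5) = -6*((-1 + 7*(-4 - 1)) - 5) = -6*((-1 + 7*(-5)) - 5) = -6*((-1 - 35) - 5) = -6*(-36 - 5) = -6*(-41) = 246)
G = 59053 (G = 4 + (246 - 3)**2 = 4 + 243**2 = 4 + 59049 = 59053)
9*o(6) + G = 9*(-4/6) + 59053 = 9*(-4*1/6) + 59053 = 9*(-2/3) + 59053 = -6 + 59053 = 59047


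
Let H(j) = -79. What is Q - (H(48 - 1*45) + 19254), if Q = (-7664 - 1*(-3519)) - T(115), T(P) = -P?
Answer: -23205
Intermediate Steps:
Q = -4030 (Q = (-7664 - 1*(-3519)) - (-1)*115 = (-7664 + 3519) - 1*(-115) = -4145 + 115 = -4030)
Q - (H(48 - 1*45) + 19254) = -4030 - (-79 + 19254) = -4030 - 1*19175 = -4030 - 19175 = -23205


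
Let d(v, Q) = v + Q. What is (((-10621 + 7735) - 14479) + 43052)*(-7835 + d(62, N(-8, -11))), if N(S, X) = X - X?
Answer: -199665051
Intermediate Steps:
N(S, X) = 0
d(v, Q) = Q + v
(((-10621 + 7735) - 14479) + 43052)*(-7835 + d(62, N(-8, -11))) = (((-10621 + 7735) - 14479) + 43052)*(-7835 + (0 + 62)) = ((-2886 - 14479) + 43052)*(-7835 + 62) = (-17365 + 43052)*(-7773) = 25687*(-7773) = -199665051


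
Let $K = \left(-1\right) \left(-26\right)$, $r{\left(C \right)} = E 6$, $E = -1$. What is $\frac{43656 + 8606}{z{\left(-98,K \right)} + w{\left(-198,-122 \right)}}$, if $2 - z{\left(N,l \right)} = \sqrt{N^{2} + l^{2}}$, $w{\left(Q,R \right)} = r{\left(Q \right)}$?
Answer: $\frac{26131}{1283} - \frac{26131 \sqrt{2570}}{2566} \approx -495.89$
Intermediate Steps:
$r{\left(C \right)} = -6$ ($r{\left(C \right)} = \left(-1\right) 6 = -6$)
$K = 26$
$w{\left(Q,R \right)} = -6$
$z{\left(N,l \right)} = 2 - \sqrt{N^{2} + l^{2}}$
$\frac{43656 + 8606}{z{\left(-98,K \right)} + w{\left(-198,-122 \right)}} = \frac{43656 + 8606}{\left(2 - \sqrt{\left(-98\right)^{2} + 26^{2}}\right) - 6} = \frac{52262}{\left(2 - \sqrt{9604 + 676}\right) - 6} = \frac{52262}{\left(2 - \sqrt{10280}\right) - 6} = \frac{52262}{\left(2 - 2 \sqrt{2570}\right) - 6} = \frac{52262}{-4 - 2 \sqrt{2570}}$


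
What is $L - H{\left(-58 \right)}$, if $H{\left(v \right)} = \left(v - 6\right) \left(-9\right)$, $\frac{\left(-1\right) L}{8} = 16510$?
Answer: $-132656$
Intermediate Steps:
$L = -132080$ ($L = \left(-8\right) 16510 = -132080$)
$H{\left(v \right)} = 54 - 9 v$ ($H{\left(v \right)} = \left(v - 6\right) \left(-9\right) = \left(-6 + v\right) \left(-9\right) = 54 - 9 v$)
$L - H{\left(-58 \right)} = -132080 - \left(54 - -522\right) = -132080 - \left(54 + 522\right) = -132080 - 576 = -132656$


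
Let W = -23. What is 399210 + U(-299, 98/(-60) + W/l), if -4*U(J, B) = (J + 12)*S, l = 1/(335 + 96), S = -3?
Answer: 1595979/4 ≈ 3.9900e+5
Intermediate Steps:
l = 1/431 ≈ 0.0023202
U(J, B) = 9 + 3*J/4 (U(J, B) = -(J + 12)*(-3)/4 = -(12 + J)*(-3)/4 = -(-36 - 3*J)/4 = 9 + 3*J/4)
399210 + U(-299, 98/(-60) + W/l) = 399210 + (9 + (¾)*(-299)) = 399210 + (9 - 897/4) = 399210 - 861/4 = 1595979/4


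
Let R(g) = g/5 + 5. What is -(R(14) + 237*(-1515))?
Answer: 1795236/5 ≈ 3.5905e+5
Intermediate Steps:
R(g) = 5 + g/5 (R(g) = g*(⅕) + 5 = g/5 + 5 = 5 + g/5)
-(R(14) + 237*(-1515)) = -((5 + (⅕)*14) + 237*(-1515)) = -((5 + 14/5) - 359055) = -(39/5 - 359055) = -1*(-1795236/5) = 1795236/5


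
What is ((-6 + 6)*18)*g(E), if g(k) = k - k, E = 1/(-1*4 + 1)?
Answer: 0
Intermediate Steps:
E = -⅓ (E = 1/(-4 + 1) = 1/(-3) = -⅓ ≈ -0.33333)
g(k) = 0
((-6 + 6)*18)*g(E) = ((-6 + 6)*18)*0 = (0*18)*0 = 0*0 = 0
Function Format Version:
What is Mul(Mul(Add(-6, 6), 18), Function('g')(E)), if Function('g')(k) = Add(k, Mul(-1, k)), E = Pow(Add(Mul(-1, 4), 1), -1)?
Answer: 0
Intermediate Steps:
E = Rational(-1, 3) (E = Pow(Add(-4, 1), -1) = Pow(-3, -1) = Rational(-1, 3) ≈ -0.33333)
Function('g')(k) = 0
Mul(Mul(Add(-6, 6), 18), Function('g')(E)) = Mul(Mul(Add(-6, 6), 18), 0) = Mul(Mul(0, 18), 0) = Mul(0, 0) = 0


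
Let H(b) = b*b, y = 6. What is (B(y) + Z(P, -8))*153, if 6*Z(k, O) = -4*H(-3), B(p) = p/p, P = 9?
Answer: -765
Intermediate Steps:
H(b) = b**2
B(p) = 1
Z(k, O) = -6 (Z(k, O) = (-4*(-3)**2)/6 = (-4*9)/6 = (1/6)*(-36) = -6)
(B(y) + Z(P, -8))*153 = (1 - 6)*153 = -5*153 = -765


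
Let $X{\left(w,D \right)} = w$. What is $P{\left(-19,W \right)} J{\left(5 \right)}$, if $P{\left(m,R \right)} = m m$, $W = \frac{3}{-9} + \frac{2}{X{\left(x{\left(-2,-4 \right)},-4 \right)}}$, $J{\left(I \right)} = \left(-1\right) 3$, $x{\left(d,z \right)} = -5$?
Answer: $-1083$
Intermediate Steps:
$J{\left(I \right)} = -3$
$W = - \frac{11}{15}$ ($W = \frac{3}{-9} + \frac{2}{-5} = 3 \left(- \frac{1}{9}\right) + 2 \left(- \frac{1}{5}\right) = - \frac{1}{3} - \frac{2}{5} = - \frac{11}{15} \approx -0.73333$)
$P{\left(m,R \right)} = m^{2}$
$P{\left(-19,W \right)} J{\left(5 \right)} = \left(-19\right)^{2} \left(-3\right) = 361 \left(-3\right) = -1083$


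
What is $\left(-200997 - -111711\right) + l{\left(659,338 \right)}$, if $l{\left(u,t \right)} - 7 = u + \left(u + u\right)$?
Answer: $-87302$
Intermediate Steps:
$l{\left(u,t \right)} = 7 + 3 u$ ($l{\left(u,t \right)} = 7 + \left(u + \left(u + u\right)\right) = 7 + \left(u + 2 u\right) = 7 + 3 u$)
$\left(-200997 - -111711\right) + l{\left(659,338 \right)} = \left(-200997 - -111711\right) + \left(7 + 3 \cdot 659\right) = \left(-200997 + 111711\right) + \left(7 + 1977\right) = -89286 + 1984 = -87302$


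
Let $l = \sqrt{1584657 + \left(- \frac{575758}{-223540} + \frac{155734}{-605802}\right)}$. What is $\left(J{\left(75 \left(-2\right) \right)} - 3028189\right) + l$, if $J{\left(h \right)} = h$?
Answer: $-3028339 + \frac{\sqrt{1816301012094953279292010830}}{33855244770} \approx -3.0271 \cdot 10^{6}$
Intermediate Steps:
$l = \frac{\sqrt{1816301012094953279292010830}}{33855244770}$ ($l = \sqrt{1584657 + \left(\left(-575758\right) \left(- \frac{1}{223540}\right) + 155734 \left(- \frac{1}{605802}\right)\right)} = \sqrt{1584657 + \left(\frac{287879}{111770} - \frac{77867}{302901}\right)} = \sqrt{1584657 + \frac{78495642389}{33855244770}} = \sqrt{\frac{53649029107136279}{33855244770}} = \frac{\sqrt{1816301012094953279292010830}}{33855244770} \approx 1258.8$)
$\left(J{\left(75 \left(-2\right) \right)} - 3028189\right) + l = \left(75 \left(-2\right) - 3028189\right) + \frac{\sqrt{1816301012094953279292010830}}{33855244770} = \left(-150 - 3028189\right) + \frac{\sqrt{1816301012094953279292010830}}{33855244770} = -3028339 + \frac{\sqrt{1816301012094953279292010830}}{33855244770}$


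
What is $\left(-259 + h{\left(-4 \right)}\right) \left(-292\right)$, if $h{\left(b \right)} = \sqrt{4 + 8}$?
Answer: $75628 - 584 \sqrt{3} \approx 74617.0$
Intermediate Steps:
$h{\left(b \right)} = 2 \sqrt{3}$ ($h{\left(b \right)} = \sqrt{12} = 2 \sqrt{3}$)
$\left(-259 + h{\left(-4 \right)}\right) \left(-292\right) = \left(-259 + 2 \sqrt{3}\right) \left(-292\right) = 75628 - 584 \sqrt{3}$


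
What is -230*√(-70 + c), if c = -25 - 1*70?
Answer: -230*I*√165 ≈ -2954.4*I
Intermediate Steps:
c = -95 (c = -25 - 70 = -95)
-230*√(-70 + c) = -230*√(-70 - 95) = -230*I*√165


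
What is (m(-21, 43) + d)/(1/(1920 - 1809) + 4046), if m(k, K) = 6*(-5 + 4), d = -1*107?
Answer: -12543/449107 ≈ -0.027929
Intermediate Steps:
d = -107
m(k, K) = -6 (m(k, K) = 6*(-1) = -6)
(m(-21, 43) + d)/(1/(1920 - 1809) + 4046) = (-6 - 107)/(1/(1920 - 1809) + 4046) = -113/(1/111 + 4046) = -113/449107/111 = -113*111/449107 = -12543/449107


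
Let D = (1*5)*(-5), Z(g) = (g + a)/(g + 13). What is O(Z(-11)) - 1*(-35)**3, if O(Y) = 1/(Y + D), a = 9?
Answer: 1114749/26 ≈ 42875.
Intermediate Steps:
Z(g) = (9 + g)/(13 + g) (Z(g) = (g + 9)/(g + 13) = (9 + g)/(13 + g))
D = -25 (D = 5*(-5) = -25)
O(Y) = 1/(-25 + Y) (O(Y) = 1/(Y - 25) = 1/(-25 + Y))
O(Z(-11)) - 1*(-35)**3 = 1/(-25 + (9 - 11)/(13 - 11)) - 1*(-35)**3 = 1/(-25 - 2/2) - 1*(-42875) = 1/(-25 + (1/2)*(-2)) + 42875 = 1/(-25 - 1) + 42875 = 1/(-26) + 42875 = -1/26 + 42875 = 1114749/26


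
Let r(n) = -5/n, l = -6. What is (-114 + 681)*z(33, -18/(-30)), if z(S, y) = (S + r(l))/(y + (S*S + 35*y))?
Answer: 21315/1234 ≈ 17.273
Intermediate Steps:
z(S, y) = (⅚ + S)/(S² + 36*y) (z(S, y) = (S - 5/(-6))/(y + (S*S + 35*y)) = (S - 5*(-⅙))/(y + (S² + 35*y)) = (S + ⅚)/(S² + 36*y) = (⅚ + S)/(S² + 36*y))
(-114 + 681)*z(33, -18/(-30)) = (-114 + 681)*((⅚ + 33)/(33² + 36*(-18/(-30)))) = 567*((203/6)/(1089 + 36*(-18*(-1/30)))) = 567*((203/6)/(1089 + 36*(⅗))) = 567*((203/6)/(1089 + 108/5)) = 567*((203/6)/(5553/5)) = 567*((5/5553)*(203/6)) = 567*(1015/33318) = 21315/1234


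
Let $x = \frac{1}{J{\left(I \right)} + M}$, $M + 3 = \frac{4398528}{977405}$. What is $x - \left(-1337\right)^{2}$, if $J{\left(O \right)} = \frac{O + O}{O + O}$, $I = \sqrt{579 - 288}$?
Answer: $- \frac{4368313564137}{2443718} \approx -1.7876 \cdot 10^{6}$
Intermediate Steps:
$M = \frac{1466313}{977405}$ ($M = -3 + \frac{4398528}{977405} = \frac{1466313}{977405} \approx 1.5002$)
$I = \sqrt{291} \approx 17.059$
$J{\left(O \right)} = 1$ ($J{\left(O \right)} = \frac{2 O}{2 O} = 2 O \frac{1}{2 O} = 1$)
$x = \frac{977405}{2443718}$ ($x = \frac{1}{1 + \frac{1466313}{977405}} = \frac{1}{\frac{2443718}{977405}} = \frac{977405}{2443718} \approx 0.39997$)
$x - \left(-1337\right)^{2} = \frac{977405}{2443718} - \left(-1337\right)^{2} = \frac{977405}{2443718} - 1787569 = - \frac{4368313564137}{2443718}$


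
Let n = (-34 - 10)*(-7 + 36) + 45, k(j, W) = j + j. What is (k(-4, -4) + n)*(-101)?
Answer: 125139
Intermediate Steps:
k(j, W) = 2*j
n = -1231 (n = -44*29 + 45 = -1276 + 45 = -1231)
(k(-4, -4) + n)*(-101) = (2*(-4) - 1231)*(-101) = (-8 - 1231)*(-101) = -1239*(-101) = 125139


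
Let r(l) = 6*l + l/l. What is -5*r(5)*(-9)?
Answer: 1395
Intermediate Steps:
r(l) = 1 + 6*l (r(l) = 6*l + 1 = 1 + 6*l)
-5*r(5)*(-9) = -5*(1 + 6*5)*(-9) = -5*(1 + 30)*(-9) = -5*31*(-9) = -155*(-9) = 1395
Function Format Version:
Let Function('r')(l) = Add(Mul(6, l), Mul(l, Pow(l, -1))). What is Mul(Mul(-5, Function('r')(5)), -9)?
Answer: 1395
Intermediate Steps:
Function('r')(l) = Add(1, Mul(6, l)) (Function('r')(l) = Add(Mul(6, l), 1) = Add(1, Mul(6, l)))
Mul(Mul(-5, Function('r')(5)), -9) = Mul(Mul(-5, Add(1, Mul(6, 5))), -9) = Mul(Mul(-5, Add(1, 30)), -9) = Mul(Mul(-5, 31), -9) = Mul(-155, -9) = 1395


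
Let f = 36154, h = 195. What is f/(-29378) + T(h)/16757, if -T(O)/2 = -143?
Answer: -22978095/18934121 ≈ -1.2136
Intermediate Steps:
T(O) = 286 (T(O) = -2*(-143) = 286)
f/(-29378) + T(h)/16757 = 36154/(-29378) + 286/16757 = 36154*(-1/29378) + 286*(1/16757) = -18077/14689 + 22/1289 = -22978095/18934121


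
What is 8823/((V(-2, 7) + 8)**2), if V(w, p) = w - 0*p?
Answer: 2941/12 ≈ 245.08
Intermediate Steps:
V(w, p) = w (V(w, p) = w - 1*0 = w + 0 = w)
8823/((V(-2, 7) + 8)**2) = 8823/((-2 + 8)**2) = 8823/(6**2) = 8823/36 = 8823*(1/36) = 2941/12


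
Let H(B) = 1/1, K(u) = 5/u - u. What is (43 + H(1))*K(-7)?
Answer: 1936/7 ≈ 276.57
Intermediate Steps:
K(u) = -u + 5/u
H(B) = 1
(43 + H(1))*K(-7) = (43 + 1)*(-1*(-7) + 5/(-7)) = 44*(7 + 5*(-1/7)) = 44*(7 - 5/7) = 44*(44/7) = 1936/7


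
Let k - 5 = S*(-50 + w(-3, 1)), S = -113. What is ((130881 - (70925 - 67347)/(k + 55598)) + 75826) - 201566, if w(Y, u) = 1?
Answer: 157158581/30570 ≈ 5140.9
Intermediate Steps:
k = 5542 (k = 5 - 113*(-50 + 1) = 5 - 113*(-49) = 5 + 5537 = 5542)
((130881 - (70925 - 67347)/(k + 55598)) + 75826) - 201566 = ((130881 - (70925 - 67347)/(5542 + 55598)) + 75826) - 201566 = ((130881 - 3578/61140) + 75826) - 201566 = ((130881 - 1*1789/30570) + 75826) - 201566 = ((130881 - 1789/30570) + 75826) - 201566 = (4001030381/30570 + 75826) - 201566 = 6319031201/30570 - 201566 = 157158581/30570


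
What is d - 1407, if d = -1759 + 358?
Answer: -2808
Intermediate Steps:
d = -1401
d - 1407 = -1401 - 1407 = -2808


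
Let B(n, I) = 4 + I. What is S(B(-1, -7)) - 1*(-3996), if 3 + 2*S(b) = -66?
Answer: 7923/2 ≈ 3961.5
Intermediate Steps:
S(b) = -69/2 (S(b) = -3/2 + (½)*(-66) = -3/2 - 33 = -69/2)
S(B(-1, -7)) - 1*(-3996) = -69/2 - 1*(-3996) = -69/2 + 3996 = 7923/2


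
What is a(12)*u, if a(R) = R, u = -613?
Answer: -7356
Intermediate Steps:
a(12)*u = 12*(-613) = -7356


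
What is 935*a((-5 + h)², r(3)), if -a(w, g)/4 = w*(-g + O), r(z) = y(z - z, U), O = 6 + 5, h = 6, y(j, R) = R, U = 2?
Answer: -33660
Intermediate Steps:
O = 11
r(z) = 2
a(w, g) = -4*w*(11 - g) (a(w, g) = -4*w*(-g + 11) = -4*w*(11 - g))
935*a((-5 + h)², r(3)) = 935*(4*(-5 + 6)²*(-11 + 2)) = 935*(4*1²*(-9)) = 935*(4*1*(-9)) = 935*(-36) = -33660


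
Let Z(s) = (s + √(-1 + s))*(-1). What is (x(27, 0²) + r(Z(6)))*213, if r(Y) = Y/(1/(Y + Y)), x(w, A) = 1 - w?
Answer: 11928 + 5112*√5 ≈ 23359.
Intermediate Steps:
Z(s) = -s - √(-1 + s)
r(Y) = 2*Y² (r(Y) = Y/(1/(2*Y)) = Y/((1/(2*Y))) = Y*(2*Y) = 2*Y²)
(x(27, 0²) + r(Z(6)))*213 = ((1 - 1*27) + 2*(-1*6 - √(-1 + 6))²)*213 = ((1 - 27) + 2*(-6 - √5)²)*213 = (-26 + 2*(-6 - √5)²)*213 = -5538 + 426*(-6 - √5)²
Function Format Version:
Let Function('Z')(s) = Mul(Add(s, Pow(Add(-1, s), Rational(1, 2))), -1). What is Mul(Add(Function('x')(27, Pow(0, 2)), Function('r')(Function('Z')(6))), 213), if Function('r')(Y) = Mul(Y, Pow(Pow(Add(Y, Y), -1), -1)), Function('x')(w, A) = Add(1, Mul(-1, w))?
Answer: Add(11928, Mul(5112, Pow(5, Rational(1, 2)))) ≈ 23359.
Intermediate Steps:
Function('Z')(s) = Add(Mul(-1, s), Mul(-1, Pow(Add(-1, s), Rational(1, 2))))
Function('r')(Y) = Mul(2, Pow(Y, 2)) (Function('r')(Y) = Mul(Y, Pow(Pow(Mul(2, Y), -1), -1)) = Mul(Y, Pow(Mul(Rational(1, 2), Pow(Y, -1)), -1)) = Mul(Y, Mul(2, Y)) = Mul(2, Pow(Y, 2)))
Mul(Add(Function('x')(27, Pow(0, 2)), Function('r')(Function('Z')(6))), 213) = Mul(Add(Add(1, Mul(-1, 27)), Mul(2, Pow(Add(Mul(-1, 6), Mul(-1, Pow(Add(-1, 6), Rational(1, 2)))), 2))), 213) = Mul(Add(Add(1, -27), Mul(2, Pow(Add(-6, Mul(-1, Pow(5, Rational(1, 2)))), 2))), 213) = Mul(Add(-26, Mul(2, Pow(Add(-6, Mul(-1, Pow(5, Rational(1, 2)))), 2))), 213) = Add(-5538, Mul(426, Pow(Add(-6, Mul(-1, Pow(5, Rational(1, 2)))), 2)))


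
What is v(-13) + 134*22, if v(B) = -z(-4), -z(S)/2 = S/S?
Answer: 2950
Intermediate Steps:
z(S) = -2 (z(S) = -2*S/S = -2*1 = -2)
v(B) = 2 (v(B) = -1*(-2) = 2)
v(-13) + 134*22 = 2 + 134*22 = 2 + 2948 = 2950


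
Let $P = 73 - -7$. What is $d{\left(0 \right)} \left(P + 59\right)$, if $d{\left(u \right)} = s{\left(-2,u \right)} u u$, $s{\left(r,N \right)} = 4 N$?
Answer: $0$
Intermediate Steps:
$P = 80$ ($P = 73 + 7 = 80$)
$d{\left(u \right)} = 4 u^{3}$ ($d{\left(u \right)} = 4 u u u = 4 u^{2} u = 4 u^{3}$)
$d{\left(0 \right)} \left(P + 59\right) = 4 \cdot 0^{3} \left(80 + 59\right) = 4 \cdot 0 \cdot 139 = 0 \cdot 139 = 0$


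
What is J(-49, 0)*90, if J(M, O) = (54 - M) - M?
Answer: 13680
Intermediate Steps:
J(M, O) = 54 - 2*M
J(-49, 0)*90 = (54 - 2*(-49))*90 = (54 + 98)*90 = 152*90 = 13680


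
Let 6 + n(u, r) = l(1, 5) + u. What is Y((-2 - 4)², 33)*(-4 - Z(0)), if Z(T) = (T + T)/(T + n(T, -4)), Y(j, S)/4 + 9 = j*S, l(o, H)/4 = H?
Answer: -18864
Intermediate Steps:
l(o, H) = 4*H
Y(j, S) = -36 + 4*S*j (Y(j, S) = -36 + 4*(j*S) = -36 + 4*(S*j) = -36 + 4*S*j)
n(u, r) = 14 + u (n(u, r) = -6 + (4*5 + u) = -6 + (20 + u) = 14 + u)
Z(T) = 2*T/(14 + 2*T) (Z(T) = (T + T)/(T + (14 + T)) = (2*T)/(14 + 2*T) = 2*T/(14 + 2*T))
Y((-2 - 4)², 33)*(-4 - Z(0)) = (-36 + 4*33*(-2 - 4)²)*(-4 - 0/(7 + 0)) = (-36 + 4*33*(-6)²)*(-4 - 0/7) = (-36 + 4*33*36)*(-4 - 0/7) = (-36 + 4752)*(-4 - 1*0) = 4716*(-4 + 0) = 4716*(-4) = -18864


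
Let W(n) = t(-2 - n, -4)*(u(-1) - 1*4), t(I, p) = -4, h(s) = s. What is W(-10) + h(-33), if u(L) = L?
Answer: -13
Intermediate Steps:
W(n) = 20 (W(n) = -4*(-1 - 1*4) = -4*(-1 - 4) = -4*(-5) = 20)
W(-10) + h(-33) = 20 - 33 = -13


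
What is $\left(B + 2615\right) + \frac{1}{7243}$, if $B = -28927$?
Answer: $- \frac{190577815}{7243} \approx -26312.0$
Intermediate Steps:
$\left(B + 2615\right) + \frac{1}{7243} = \left(-28927 + 2615\right) + \frac{1}{7243} = -26312 + \frac{1}{7243} = - \frac{190577815}{7243}$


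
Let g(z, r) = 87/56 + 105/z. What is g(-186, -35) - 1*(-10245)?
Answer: 17787037/1736 ≈ 10246.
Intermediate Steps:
g(z, r) = 87/56 + 105/z (g(z, r) = 87*(1/56) + 105/z = 87/56 + 105/z)
g(-186, -35) - 1*(-10245) = (87/56 + 105/(-186)) - 1*(-10245) = (87/56 + 105*(-1/186)) + 10245 = (87/56 - 35/62) + 10245 = 1717/1736 + 10245 = 17787037/1736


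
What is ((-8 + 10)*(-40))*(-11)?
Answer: 880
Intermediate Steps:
((-8 + 10)*(-40))*(-11) = (2*(-40))*(-11) = -80*(-11) = 880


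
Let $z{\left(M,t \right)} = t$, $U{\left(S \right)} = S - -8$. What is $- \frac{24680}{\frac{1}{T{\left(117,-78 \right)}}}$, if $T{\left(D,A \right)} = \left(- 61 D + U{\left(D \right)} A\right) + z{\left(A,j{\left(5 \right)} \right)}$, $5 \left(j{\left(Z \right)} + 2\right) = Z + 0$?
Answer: $416795840$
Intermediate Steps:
$j{\left(Z \right)} = -2 + \frac{Z}{5}$ ($j{\left(Z \right)} = -2 + \frac{Z + 0}{5} = -2 + \frac{Z}{5}$)
$U{\left(S \right)} = 8 + S$ ($U{\left(S \right)} = S + 8 = 8 + S$)
$T{\left(D,A \right)} = -1 - 61 D + A \left(8 + D\right)$ ($T{\left(D,A \right)} = \left(- 61 D + \left(8 + D\right) A\right) + \left(-2 + \frac{1}{5} \cdot 5\right) = \left(- 61 D + A \left(8 + D\right)\right) + \left(-2 + 1\right) = \left(- 61 D + A \left(8 + D\right)\right) - 1 = -1 - 61 D + A \left(8 + D\right)$)
$- \frac{24680}{\frac{1}{T{\left(117,-78 \right)}}} = - \frac{24680}{\frac{1}{-1 - 7137 - 78 \left(8 + 117\right)}} = - \frac{24680}{\frac{1}{-1 - 7137 - 9750}} = - \frac{24680}{\frac{1}{-16888}} = - \frac{24680}{- \frac{1}{16888}} = \left(-24680\right) \left(-16888\right) = 416795840$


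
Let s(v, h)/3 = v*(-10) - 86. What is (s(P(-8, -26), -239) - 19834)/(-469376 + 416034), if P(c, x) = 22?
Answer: 10376/26671 ≈ 0.38904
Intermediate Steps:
s(v, h) = -258 - 30*v (s(v, h) = 3*(v*(-10) - 86) = 3*(-10*v - 86) = 3*(-86 - 10*v) = -258 - 30*v)
(s(P(-8, -26), -239) - 19834)/(-469376 + 416034) = ((-258 - 30*22) - 19834)/(-469376 + 416034) = ((-258 - 660) - 19834)/(-53342) = (-918 - 19834)*(-1/53342) = -20752*(-1/53342) = 10376/26671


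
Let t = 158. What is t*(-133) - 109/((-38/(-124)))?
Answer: -406024/19 ≈ -21370.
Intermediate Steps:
t*(-133) - 109/((-38/(-124))) = 158*(-133) - 109/((-38/(-124))) = -21014 - 109/((-38*(-1/124))) = -21014 - 109/19/62 = -21014 - 109*62/19 = -21014 - 6758/19 = -406024/19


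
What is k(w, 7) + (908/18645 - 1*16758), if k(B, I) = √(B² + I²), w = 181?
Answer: -312452002/18645 + √32810 ≈ -16577.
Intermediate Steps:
k(w, 7) + (908/18645 - 1*16758) = √(181² + 7²) + (908/18645 - 1*16758) = √(32761 + 49) + (908*(1/18645) - 16758) = √32810 + (908/18645 - 16758) = √32810 - 312452002/18645 = -312452002/18645 + √32810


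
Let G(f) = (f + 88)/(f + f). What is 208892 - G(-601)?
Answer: 251087671/1202 ≈ 2.0889e+5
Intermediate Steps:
G(f) = (88 + f)/(2*f) (G(f) = (88 + f)/((2*f)) = (88 + f)*(1/(2*f)) = (88 + f)/(2*f))
208892 - G(-601) = 208892 - (88 - 601)/(2*(-601)) = 208892 - (-1)*(-513)/(2*601) = 208892 - 1*513/1202 = 208892 - 513/1202 = 251087671/1202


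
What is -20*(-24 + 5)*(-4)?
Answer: -1520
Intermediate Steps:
-20*(-24 + 5)*(-4) = -20*(-19)*(-4) = 380*(-4) = -1520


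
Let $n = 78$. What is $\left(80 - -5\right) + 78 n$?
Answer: $6169$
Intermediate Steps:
$\left(80 - -5\right) + 78 n = \left(80 - -5\right) + 78 \cdot 78 = \left(80 + 5\right) + 6084 = 85 + 6084 = 6169$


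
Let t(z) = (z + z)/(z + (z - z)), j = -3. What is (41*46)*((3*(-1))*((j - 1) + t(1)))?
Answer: 11316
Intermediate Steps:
t(z) = 2 (t(z) = (2*z)/(z + 0) = (2*z)/z = 2)
(41*46)*((3*(-1))*((j - 1) + t(1))) = (41*46)*((3*(-1))*((-3 - 1) + 2)) = 1886*(-3*(-4 + 2)) = 1886*(-3*(-2)) = 1886*6 = 11316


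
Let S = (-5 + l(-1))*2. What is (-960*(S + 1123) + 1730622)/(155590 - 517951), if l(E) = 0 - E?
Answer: -5118/2809 ≈ -1.8220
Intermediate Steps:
l(E) = -E
S = -8 (S = (-5 - 1*(-1))*2 = (-5 + 1)*2 = -4*2 = -8)
(-960*(S + 1123) + 1730622)/(155590 - 517951) = (-960*(-8 + 1123) + 1730622)/(155590 - 517951) = (-960*1115 + 1730622)/(-362361) = (-1070400 + 1730622)*(-1/362361) = 660222*(-1/362361) = -5118/2809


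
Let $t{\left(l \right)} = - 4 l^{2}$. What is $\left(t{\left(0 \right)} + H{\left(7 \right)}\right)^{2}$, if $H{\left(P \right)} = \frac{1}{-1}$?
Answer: $1$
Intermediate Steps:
$H{\left(P \right)} = -1$
$\left(t{\left(0 \right)} + H{\left(7 \right)}\right)^{2} = \left(- 4 \cdot 0^{2} - 1\right)^{2} = \left(\left(-4\right) 0 - 1\right)^{2} = \left(0 - 1\right)^{2} = \left(-1\right)^{2} = 1$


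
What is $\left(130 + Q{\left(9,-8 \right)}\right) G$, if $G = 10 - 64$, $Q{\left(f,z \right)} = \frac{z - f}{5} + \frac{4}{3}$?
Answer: $- \frac{34542}{5} \approx -6908.4$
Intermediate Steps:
$Q{\left(f,z \right)} = \frac{4}{3} - \frac{f}{5} + \frac{z}{5}$ ($Q{\left(f,z \right)} = \left(z - f\right) \frac{1}{5} + 4 \cdot \frac{1}{3} = \left(- \frac{f}{5} + \frac{z}{5}\right) + \frac{4}{3} = \frac{4}{3} - \frac{f}{5} + \frac{z}{5}$)
$G = -54$ ($G = 10 - 64 = -54$)
$\left(130 + Q{\left(9,-8 \right)}\right) G = \left(130 + \left(\frac{4}{3} - \frac{9}{5} + \frac{1}{5} \left(-8\right)\right)\right) \left(-54\right) = \left(130 - \frac{31}{15}\right) \left(-54\right) = \frac{1919}{15} \left(-54\right) = - \frac{34542}{5}$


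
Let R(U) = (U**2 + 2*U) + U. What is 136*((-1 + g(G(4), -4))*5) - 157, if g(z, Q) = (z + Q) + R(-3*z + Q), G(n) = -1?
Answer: -5597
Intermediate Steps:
R(U) = U**2 + 3*U
g(z, Q) = Q + z + (Q - 3*z)*(3 + Q - 3*z) (g(z, Q) = (z + Q) + (-3*z + Q)*(3 + (-3*z + Q)) = (Q + z) + (Q - 3*z)*(3 + (Q - 3*z)) = (Q + z) + (Q - 3*z)*(3 + Q - 3*z) = Q + z + (Q - 3*z)*(3 + Q - 3*z))
136*((-1 + g(G(4), -4))*5) - 157 = 136*((-1 + (-4 - 1 + (-4 - 3*(-1))*(3 - 4 - 3*(-1))))*5) - 157 = 136*((-1 + (-4 - 1 + (-4 + 3)*(3 - 4 + 3)))*5) - 157 = 136*((-1 + (-4 - 1 - 1*2))*5) - 157 = 136*((-1 + (-4 - 1 - 2))*5) - 157 = 136*((-1 - 7)*5) - 157 = 136*(-8*5) - 157 = 136*(-40) - 157 = -5440 - 157 = -5597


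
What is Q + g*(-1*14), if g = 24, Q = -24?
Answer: -360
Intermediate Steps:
Q + g*(-1*14) = -24 + 24*(-1*14) = -24 + 24*(-14) = -24 - 336 = -360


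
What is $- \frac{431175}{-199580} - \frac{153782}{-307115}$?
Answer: $\frac{32622424337}{12258802340} \approx 2.6611$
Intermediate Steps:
$- \frac{431175}{-199580} - \frac{153782}{-307115} = \left(-431175\right) \left(- \frac{1}{199580}\right) - - \frac{153782}{307115} = \frac{86235}{39916} + \frac{153782}{307115} = \frac{32622424337}{12258802340}$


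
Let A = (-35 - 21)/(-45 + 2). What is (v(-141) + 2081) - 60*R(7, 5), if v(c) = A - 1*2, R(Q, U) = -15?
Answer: 128153/43 ≈ 2980.3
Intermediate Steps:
A = 56/43 (A = -56/(-43) = -56*(-1/43) = 56/43 ≈ 1.3023)
v(c) = -30/43 (v(c) = 56/43 - 1*2 = 56/43 - 2 = -30/43)
(v(-141) + 2081) - 60*R(7, 5) = (-30/43 + 2081) - 60*(-15) = 89453/43 + 900 = 128153/43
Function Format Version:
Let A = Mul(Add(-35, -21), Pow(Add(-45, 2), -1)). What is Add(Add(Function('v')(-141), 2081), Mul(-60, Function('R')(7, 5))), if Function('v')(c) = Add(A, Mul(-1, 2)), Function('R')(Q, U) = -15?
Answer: Rational(128153, 43) ≈ 2980.3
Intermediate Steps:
A = Rational(56, 43) (A = Mul(-56, Pow(-43, -1)) = Mul(-56, Rational(-1, 43)) = Rational(56, 43) ≈ 1.3023)
Function('v')(c) = Rational(-30, 43) (Function('v')(c) = Add(Rational(56, 43), Mul(-1, 2)) = Add(Rational(56, 43), -2) = Rational(-30, 43))
Add(Add(Function('v')(-141), 2081), Mul(-60, Function('R')(7, 5))) = Add(Add(Rational(-30, 43), 2081), Mul(-60, -15)) = Add(Rational(89453, 43), 900) = Rational(128153, 43)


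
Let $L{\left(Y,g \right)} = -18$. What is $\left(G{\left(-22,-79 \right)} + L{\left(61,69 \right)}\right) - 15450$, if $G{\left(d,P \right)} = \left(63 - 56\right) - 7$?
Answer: $-15468$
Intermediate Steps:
$G{\left(d,P \right)} = 0$ ($G{\left(d,P \right)} = 7 - 7 = 0$)
$\left(G{\left(-22,-79 \right)} + L{\left(61,69 \right)}\right) - 15450 = \left(0 - 18\right) - 15450 = -18 - 15450 = -15468$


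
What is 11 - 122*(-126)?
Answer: 15383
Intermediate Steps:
11 - 122*(-126) = 11 + 15372 = 15383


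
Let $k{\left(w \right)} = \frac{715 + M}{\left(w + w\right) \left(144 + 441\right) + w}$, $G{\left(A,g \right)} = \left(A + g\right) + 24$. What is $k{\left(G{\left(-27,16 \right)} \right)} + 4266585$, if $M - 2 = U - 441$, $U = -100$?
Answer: $\frac{64950223631}{15223} \approx 4.2666 \cdot 10^{6}$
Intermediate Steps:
$M = -539$ ($M = 2 - 541 = -539$)
$G{\left(A,g \right)} = 24 + A + g$
$k{\left(w \right)} = \frac{176}{1171 w}$ ($k{\left(w \right)} = \frac{715 - 539}{\left(w + w\right) \left(144 + 441\right) + w} = \frac{176}{2 w 585 + w} = \frac{176}{1170 w + w} = \frac{176}{1171 w}$)
$k{\left(G{\left(-27,16 \right)} \right)} + 4266585 = \frac{176}{1171 \left(24 - 27 + 16\right)} + 4266585 = \frac{176}{1171 \cdot 13} + 4266585 = \frac{176}{1171} \cdot \frac{1}{13} + 4266585 = \frac{176}{15223} + 4266585 = \frac{64950223631}{15223}$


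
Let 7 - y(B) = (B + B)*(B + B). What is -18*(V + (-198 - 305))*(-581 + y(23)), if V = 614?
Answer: 5374620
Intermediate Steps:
y(B) = 7 - 4*B² (y(B) = 7 - (B + B)*(B + B) = 7 - 2*B*2*B = 7 - 4*B²)
-18*(V + (-198 - 305))*(-581 + y(23)) = -18*(614 + (-198 - 305))*(-581 + (7 - 4*23²)) = -18*(614 - 503)*(-581 + (7 - 4*529)) = -1998*(-581 + (7 - 2116)) = -1998*(-581 - 2109) = -1998*(-2690) = -18*(-298590) = 5374620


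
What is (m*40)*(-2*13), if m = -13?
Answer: 13520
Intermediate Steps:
(m*40)*(-2*13) = (-13*40)*(-2*13) = -520*(-26) = 13520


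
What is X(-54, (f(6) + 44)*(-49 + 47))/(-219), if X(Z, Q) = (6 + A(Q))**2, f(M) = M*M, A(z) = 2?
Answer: -64/219 ≈ -0.29224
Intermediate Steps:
f(M) = M**2
X(Z, Q) = 64 (X(Z, Q) = (6 + 2)**2 = 8**2 = 64)
X(-54, (f(6) + 44)*(-49 + 47))/(-219) = 64/(-219) = 64*(-1/219) = -64/219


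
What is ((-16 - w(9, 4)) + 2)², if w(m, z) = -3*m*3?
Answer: 4489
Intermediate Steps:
w(m, z) = -9*m
((-16 - w(9, 4)) + 2)² = ((-16 - (-9)*9) + 2)² = ((-16 - 1*(-81)) + 2)² = ((-16 + 81) + 2)² = (65 + 2)² = 67² = 4489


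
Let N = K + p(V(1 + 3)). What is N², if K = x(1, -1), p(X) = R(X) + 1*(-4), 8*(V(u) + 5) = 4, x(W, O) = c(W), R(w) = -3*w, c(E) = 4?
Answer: 729/4 ≈ 182.25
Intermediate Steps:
x(W, O) = 4
V(u) = -9/2 (V(u) = -5 + (⅛)*4 = -5 + ½ = -9/2)
p(X) = -4 - 3*X (p(X) = -3*X + 1*(-4) = -3*X - 4 = -4 - 3*X)
K = 4
N = 27/2 (N = 4 + (-4 - 3*(-9/2)) = 4 + (-4 + 27/2) = 4 + 19/2 = 27/2 ≈ 13.500)
N² = (27/2)² = 729/4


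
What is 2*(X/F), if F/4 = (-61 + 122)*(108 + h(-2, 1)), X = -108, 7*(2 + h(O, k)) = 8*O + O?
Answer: -189/22082 ≈ -0.0085590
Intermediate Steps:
h(O, k) = -2 + 9*O/7 (h(O, k) = -2 + (8*O + O)/7 = -2 + (9*O)/7 = -2 + 9*O/7)
F = 176656/7 (F = 4*((-61 + 122)*(108 + (-2 + (9/7)*(-2)))) = 4*(61*(108 + (-2 - 18/7))) = 4*(61*(108 - 32/7)) = 4*(61*(724/7)) = 4*(44164/7) = 176656/7 ≈ 25237.)
2*(X/F) = 2*(-108/176656/7) = 2*(-108*7/176656) = 2*(-189/44164) = -189/22082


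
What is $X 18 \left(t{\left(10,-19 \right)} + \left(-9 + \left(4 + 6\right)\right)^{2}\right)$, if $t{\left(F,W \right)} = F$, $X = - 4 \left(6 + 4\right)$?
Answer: $-7920$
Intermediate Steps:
$X = -40$ ($X = \left(-4\right) 10 = -40$)
$X 18 \left(t{\left(10,-19 \right)} + \left(-9 + \left(4 + 6\right)\right)^{2}\right) = \left(-40\right) 18 \left(10 + \left(-9 + \left(4 + 6\right)\right)^{2}\right) = - 720 \left(10 + \left(-9 + 10\right)^{2}\right) = - 720 \left(10 + 1^{2}\right) = - 720 \left(10 + 1\right) = \left(-720\right) 11 = -7920$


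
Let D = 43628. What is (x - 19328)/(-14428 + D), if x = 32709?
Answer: 13381/29200 ≈ 0.45825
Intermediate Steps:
(x - 19328)/(-14428 + D) = (32709 - 19328)/(-14428 + 43628) = 13381/29200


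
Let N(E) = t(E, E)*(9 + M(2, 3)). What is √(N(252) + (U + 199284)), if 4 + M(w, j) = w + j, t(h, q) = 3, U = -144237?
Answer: √55077 ≈ 234.68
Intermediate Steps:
M(w, j) = -4 + j + w (M(w, j) = -4 + (w + j) = -4 + (j + w) = -4 + j + w)
N(E) = 30 (N(E) = 3*(9 + (-4 + 3 + 2)) = 3*(9 + 1) = 3*10 = 30)
√(N(252) + (U + 199284)) = √(30 + (-144237 + 199284)) = √(30 + 55047) = √55077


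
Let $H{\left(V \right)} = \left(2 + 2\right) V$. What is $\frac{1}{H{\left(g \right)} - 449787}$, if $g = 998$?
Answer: $- \frac{1}{445795} \approx -2.2432 \cdot 10^{-6}$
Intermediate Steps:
$H{\left(V \right)} = 4 V$
$\frac{1}{H{\left(g \right)} - 449787} = \frac{1}{4 \cdot 998 - 449787} = \frac{1}{3992 - 449787} = \frac{1}{-445795} = - \frac{1}{445795}$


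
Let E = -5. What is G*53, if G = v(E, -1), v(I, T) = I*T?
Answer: 265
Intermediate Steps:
G = 5 (G = -5*(-1) = 5)
G*53 = 5*53 = 265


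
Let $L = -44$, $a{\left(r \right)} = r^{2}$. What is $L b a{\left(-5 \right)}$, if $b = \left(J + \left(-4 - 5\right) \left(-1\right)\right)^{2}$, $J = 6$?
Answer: $-247500$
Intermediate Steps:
$b = 225$ ($b = \left(6 + \left(-4 - 5\right) \left(-1\right)\right)^{2} = \left(6 - -9\right)^{2} = \left(6 + 9\right)^{2} = 15^{2} = 225$)
$L b a{\left(-5 \right)} = \left(-44\right) 225 \left(-5\right)^{2} = \left(-9900\right) 25 = -247500$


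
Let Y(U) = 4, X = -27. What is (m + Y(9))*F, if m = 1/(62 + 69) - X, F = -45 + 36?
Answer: -36558/131 ≈ -279.07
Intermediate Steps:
F = -9
m = 3538/131 (m = 1/(62 + 69) - 1*(-27) = 1/131 + 27 = 3538/131 ≈ 27.008)
(m + Y(9))*F = (3538/131 + 4)*(-9) = (4062/131)*(-9) = -36558/131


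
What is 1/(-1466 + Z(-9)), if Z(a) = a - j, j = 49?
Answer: -1/1524 ≈ -0.00065617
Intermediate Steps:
Z(a) = -49 + a (Z(a) = a - 1*49 = a - 49 = -49 + a)
1/(-1466 + Z(-9)) = 1/(-1466 + (-49 - 9)) = 1/(-1466 - 58) = 1/(-1524) = -1/1524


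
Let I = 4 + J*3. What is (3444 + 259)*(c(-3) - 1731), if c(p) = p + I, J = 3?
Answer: -6372863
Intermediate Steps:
I = 13 (I = 4 + 3*3 = 4 + 9 = 13)
c(p) = 13 + p (c(p) = p + 13 = 13 + p)
(3444 + 259)*(c(-3) - 1731) = (3444 + 259)*((13 - 3) - 1731) = 3703*(10 - 1731) = 3703*(-1721) = -6372863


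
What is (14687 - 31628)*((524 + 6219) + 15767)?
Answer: -381341910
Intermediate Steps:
(14687 - 31628)*((524 + 6219) + 15767) = -16941*(6743 + 15767) = -16941*22510 = -381341910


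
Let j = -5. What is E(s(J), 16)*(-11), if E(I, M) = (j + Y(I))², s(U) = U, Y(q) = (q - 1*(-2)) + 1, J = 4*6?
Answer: -5324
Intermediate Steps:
J = 24
Y(q) = 3 + q (Y(q) = (q + 2) + 1 = (2 + q) + 1 = 3 + q)
E(I, M) = (-2 + I)² (E(I, M) = (-5 + (3 + I))² = (-2 + I)²)
E(s(J), 16)*(-11) = (-2 + 24)²*(-11) = 22²*(-11) = 484*(-11) = -5324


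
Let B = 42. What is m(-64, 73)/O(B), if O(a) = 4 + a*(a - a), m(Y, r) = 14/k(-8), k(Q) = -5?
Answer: -7/10 ≈ -0.70000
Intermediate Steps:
m(Y, r) = -14/5 (m(Y, r) = 14/(-5) = 14*(-⅕) = -14/5)
O(a) = 4 (O(a) = 4 + a*0 = 4 + 0 = 4)
m(-64, 73)/O(B) = -14/5/4 = -14/5*¼ = -7/10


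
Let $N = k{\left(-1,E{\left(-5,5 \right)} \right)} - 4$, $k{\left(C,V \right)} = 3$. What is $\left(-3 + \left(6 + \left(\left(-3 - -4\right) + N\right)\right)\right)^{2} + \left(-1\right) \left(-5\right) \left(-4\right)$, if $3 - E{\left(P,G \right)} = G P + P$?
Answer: $-11$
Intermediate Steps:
$E{\left(P,G \right)} = 3 - P - G P$ ($E{\left(P,G \right)} = 3 - \left(G P + P\right) = 3 - \left(P + G P\right) = 3 - P - G P$)
$N = -1$ ($N = 3 - 4 = -1$)
$\left(-3 + \left(6 + \left(\left(-3 - -4\right) + N\right)\right)\right)^{2} + \left(-1\right) \left(-5\right) \left(-4\right) = \left(-3 + \left(6 - 0\right)\right)^{2} + \left(-1\right) \left(-5\right) \left(-4\right) = \left(-3 + \left(6 + \left(\left(-3 + 4\right) - 1\right)\right)\right)^{2} + 5 \left(-4\right) = \left(-3 + \left(6 + \left(1 - 1\right)\right)\right)^{2} - 20 = \left(-3 + \left(6 + 0\right)\right)^{2} - 20 = \left(-3 + 6\right)^{2} - 20 = 3^{2} - 20 = 9 - 20 = -11$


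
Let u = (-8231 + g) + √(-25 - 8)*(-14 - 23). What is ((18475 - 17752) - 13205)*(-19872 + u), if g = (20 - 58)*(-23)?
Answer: 339872378 + 461834*I*√33 ≈ 3.3987e+8 + 2.653e+6*I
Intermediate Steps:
g = 874 (g = -38*(-23) = 874)
u = -7357 - 37*I*√33 (u = (-8231 + 874) + √(-25 - 8)*(-14 - 23) = -7357 + √(-33)*(-37) = -7357 + (I*√33)*(-37) = -7357 - 37*I*√33 ≈ -7357.0 - 212.55*I)
((18475 - 17752) - 13205)*(-19872 + u) = ((18475 - 17752) - 13205)*(-19872 + (-7357 - 37*I*√33)) = (723 - 13205)*(-27229 - 37*I*√33) = -12482*(-27229 - 37*I*√33) = 339872378 + 461834*I*√33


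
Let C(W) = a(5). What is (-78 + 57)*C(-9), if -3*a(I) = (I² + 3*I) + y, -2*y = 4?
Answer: 266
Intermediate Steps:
y = -2 (y = -½*4 = -2)
a(I) = ⅔ - I - I²/3 (a(I) = -((I² + 3*I) - 2)/3 = -(-2 + I² + 3*I)/3 = ⅔ - I - I²/3)
C(W) = -38/3 (C(W) = ⅔ - 1*5 - ⅓*5² = ⅔ - 5 - ⅓*25 = ⅔ - 5 - 25/3 = -38/3)
(-78 + 57)*C(-9) = (-78 + 57)*(-38/3) = -21*(-38/3) = 266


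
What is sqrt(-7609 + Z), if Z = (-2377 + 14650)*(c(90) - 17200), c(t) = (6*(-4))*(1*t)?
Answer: I*sqrt(237612889) ≈ 15415.0*I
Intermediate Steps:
c(t) = -24*t
Z = -237605280 (Z = (-2377 + 14650)*(-24*90 - 17200) = 12273*(-2160 - 17200) = 12273*(-19360) = -237605280)
sqrt(-7609 + Z) = sqrt(-7609 - 237605280) = sqrt(-237612889) = I*sqrt(237612889)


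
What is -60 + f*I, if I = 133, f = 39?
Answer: 5127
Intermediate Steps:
-60 + f*I = -60 + 39*133 = -60 + 5187 = 5127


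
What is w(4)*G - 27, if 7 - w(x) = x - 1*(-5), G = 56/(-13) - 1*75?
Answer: 1711/13 ≈ 131.62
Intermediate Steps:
G = -1031/13 (G = 56*(-1/13) - 75 = -56/13 - 75 = -1031/13 ≈ -79.308)
w(x) = 2 - x (w(x) = 7 - (x - 1*(-5)) = 7 - (x + 5) = 7 - (5 + x) = 7 + (-5 - x) = 2 - x)
w(4)*G - 27 = (2 - 1*4)*(-1031/13) - 27 = (2 - 4)*(-1031/13) - 27 = -2*(-1031/13) - 27 = 2062/13 - 27 = 1711/13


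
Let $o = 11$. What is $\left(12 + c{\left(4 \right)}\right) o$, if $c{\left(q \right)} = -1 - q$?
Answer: $77$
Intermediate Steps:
$\left(12 + c{\left(4 \right)}\right) o = \left(12 - 5\right) 11 = 7 \cdot 11 = 77$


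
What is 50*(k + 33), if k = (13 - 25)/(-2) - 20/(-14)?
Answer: 14150/7 ≈ 2021.4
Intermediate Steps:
k = 52/7 (k = -12*(-½) - 20*(-1/14) = 6 + 10/7 = 52/7 ≈ 7.4286)
50*(k + 33) = 50*(52/7 + 33) = 50*(283/7) = 14150/7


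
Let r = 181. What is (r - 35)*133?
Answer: 19418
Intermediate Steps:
(r - 35)*133 = (181 - 35)*133 = 146*133 = 19418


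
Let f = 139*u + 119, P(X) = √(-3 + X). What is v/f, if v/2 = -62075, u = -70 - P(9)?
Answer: 238641130/18451079 - 3451370*√6/18451079 ≈ 12.476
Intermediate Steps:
u = -70 - √6 (u = -70 - √(-3 + 9) = -70 - √6 ≈ -72.449)
v = -124150 (v = 2*(-62075) = -124150)
f = -9611 - 139*√6 (f = 139*(-70 - √6) + 119 = (-9730 - 139*√6) + 119 = -9611 - 139*√6 ≈ -9951.5)
v/f = -124150/(-9611 - 139*√6)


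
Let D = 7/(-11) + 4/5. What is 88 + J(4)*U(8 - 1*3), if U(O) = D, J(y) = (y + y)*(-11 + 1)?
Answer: 824/11 ≈ 74.909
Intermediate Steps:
D = 9/55 (D = 7*(-1/11) + 4*(⅕) = -7/11 + ⅘ = 9/55 ≈ 0.16364)
J(y) = -20*y (J(y) = (2*y)*(-10) = -20*y)
U(O) = 9/55
88 + J(4)*U(8 - 1*3) = 88 - 20*4*(9/55) = 88 - 80*9/55 = 88 - 144/11 = 824/11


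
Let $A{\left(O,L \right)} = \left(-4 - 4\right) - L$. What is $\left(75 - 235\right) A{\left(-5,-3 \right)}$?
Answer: $800$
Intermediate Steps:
$A{\left(O,L \right)} = -8 - L$
$\left(75 - 235\right) A{\left(-5,-3 \right)} = \left(75 - 235\right) \left(-8 - -3\right) = \left(75 - 235\right) \left(-8 + 3\right) = \left(-160\right) \left(-5\right) = 800$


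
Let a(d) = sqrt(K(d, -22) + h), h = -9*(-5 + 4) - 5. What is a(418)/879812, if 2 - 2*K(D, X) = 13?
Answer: I*sqrt(6)/1759624 ≈ 1.3921e-6*I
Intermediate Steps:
K(D, X) = -11/2 (K(D, X) = 1 - 1/2*13 = 1 - 13/2 = -11/2)
h = 4 (h = -9*(-1) - 5 = 9 - 5 = 4)
a(d) = I*sqrt(6)/2 (a(d) = sqrt(-11/2 + 4) = sqrt(-3/2) = I*sqrt(6)/2)
a(418)/879812 = (I*sqrt(6)/2)/879812 = (I*sqrt(6)/2)*(1/879812) = I*sqrt(6)/1759624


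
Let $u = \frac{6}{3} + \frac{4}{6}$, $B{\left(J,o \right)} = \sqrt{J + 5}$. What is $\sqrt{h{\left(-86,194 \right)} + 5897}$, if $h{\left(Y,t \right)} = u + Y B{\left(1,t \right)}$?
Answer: $\frac{\sqrt{53097 - 774 \sqrt{6}}}{3} \approx 75.426$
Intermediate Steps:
$B{\left(J,o \right)} = \sqrt{5 + J}$
$u = \frac{8}{3}$ ($u = 6 \cdot \frac{1}{3} + 4 \cdot \frac{1}{6} = 2 + \frac{2}{3} = \frac{8}{3} \approx 2.6667$)
$h{\left(Y,t \right)} = \frac{8}{3} + Y \sqrt{6}$ ($h{\left(Y,t \right)} = \frac{8}{3} + Y \sqrt{5 + 1} = \frac{8}{3} + Y \sqrt{6}$)
$\sqrt{h{\left(-86,194 \right)} + 5897} = \sqrt{\left(\frac{8}{3} - 86 \sqrt{6}\right) + 5897} = \sqrt{\frac{17699}{3} - 86 \sqrt{6}}$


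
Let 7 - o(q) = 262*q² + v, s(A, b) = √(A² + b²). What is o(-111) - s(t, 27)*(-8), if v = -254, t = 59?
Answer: -3227841 + 8*√4210 ≈ -3.2273e+6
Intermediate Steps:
o(q) = 261 - 262*q² (o(q) = 7 - (262*q² - 254) = 7 - (-254 + 262*q²) = 7 + (254 - 262*q²) = 261 - 262*q²)
o(-111) - s(t, 27)*(-8) = (261 - 262*(-111)²) - √(59² + 27²)*(-8) = (261 - 262*12321) - √(3481 + 729)*(-8) = (261 - 3228102) - √4210*(-8) = -3227841 - (-8)*√4210 = -3227841 + 8*√4210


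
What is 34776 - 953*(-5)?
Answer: 39541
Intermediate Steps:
34776 - 953*(-5) = 34776 + 4765 = 39541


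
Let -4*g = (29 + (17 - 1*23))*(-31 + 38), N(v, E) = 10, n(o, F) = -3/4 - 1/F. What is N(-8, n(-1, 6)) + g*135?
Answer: -21695/4 ≈ -5423.8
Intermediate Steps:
n(o, F) = -¾ - 1/F (n(o, F) = -3*¼ - 1/F = -¾ - 1/F)
g = -161/4 (g = -(29 + (17 - 1*23))*(-31 + 38)/4 = -(29 + (17 - 23))*7/4 = -(29 - 6)*7/4 = -23*7/4 = -¼*161 = -161/4 ≈ -40.250)
N(-8, n(-1, 6)) + g*135 = 10 - 161/4*135 = 10 - 21735/4 = -21695/4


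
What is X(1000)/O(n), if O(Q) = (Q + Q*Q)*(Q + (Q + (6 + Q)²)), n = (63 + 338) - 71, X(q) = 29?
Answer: 29/12403721880 ≈ 2.3380e-9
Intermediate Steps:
n = 330 (n = 401 - 71 = 330)
O(Q) = (Q + Q²)*((6 + Q)² + 2*Q)
X(1000)/O(n) = 29/((330*(36 + 330³ + 15*330² + 50*330))) = 29/((330*(36 + 35937000 + 15*108900 + 16500))) = 29/((330*(36 + 35937000 + 1633500 + 16500))) = 29/((330*37587036)) = 29/12403721880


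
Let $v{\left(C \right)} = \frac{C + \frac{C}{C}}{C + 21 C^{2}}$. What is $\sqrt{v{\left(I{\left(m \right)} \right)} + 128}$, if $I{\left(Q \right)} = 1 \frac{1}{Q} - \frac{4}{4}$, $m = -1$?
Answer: $\frac{\sqrt{860590}}{82} \approx 11.313$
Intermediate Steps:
$I{\left(Q \right)} = -1 + \frac{1}{Q}$ ($I{\left(Q \right)} = \frac{1}{Q} - 1 = -1 + \frac{1}{Q}$)
$v{\left(C \right)} = \frac{1 + C}{C + 21 C^{2}}$ ($v{\left(C \right)} = \frac{C + 1}{C + 21 C^{2}} = \frac{1 + C}{C + 21 C^{2}}$)
$\sqrt{v{\left(I{\left(m \right)} \right)} + 128} = \sqrt{\frac{1 + \frac{1 - -1}{-1}}{\frac{1 - -1}{-1} \left(1 + 21 \frac{1 - -1}{-1}\right)} + 128} = \sqrt{\frac{1 - \left(1 + 1\right)}{- (1 + 1) \left(1 + 21 \left(- (1 + 1)\right)\right)} + 128} = \sqrt{\frac{1 - 2}{\left(-1\right) 2 \left(1 + 21 \left(\left(-1\right) 2\right)\right)} + 128} = \sqrt{\frac{1 - 2}{\left(-2\right) \left(1 + 21 \left(-2\right)\right)} + 128} = \sqrt{\left(- \frac{1}{2}\right) \frac{1}{1 - 42} \left(-1\right) + 128} = \sqrt{\left(- \frac{1}{2}\right) \frac{1}{-41} \left(-1\right) + 128} = \sqrt{\left(- \frac{1}{2}\right) \left(- \frac{1}{41}\right) \left(-1\right) + 128} = \sqrt{- \frac{1}{82} + 128} = \sqrt{\frac{10495}{82}} = \frac{\sqrt{860590}}{82}$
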